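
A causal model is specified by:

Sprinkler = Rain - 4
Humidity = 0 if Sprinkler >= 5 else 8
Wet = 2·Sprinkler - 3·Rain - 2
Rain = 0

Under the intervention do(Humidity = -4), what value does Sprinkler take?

-4

The intervention breaks the incoming arrows to Humidity: Humidity = 0 if Sprinkler >= 5 else 8 no longer applies, and Humidity = -4.
Since Sprinkler is not a descendant of the intervened variable, it is unaffected.
Sprinkler = Rain - 4  [with Rain=0]  = -4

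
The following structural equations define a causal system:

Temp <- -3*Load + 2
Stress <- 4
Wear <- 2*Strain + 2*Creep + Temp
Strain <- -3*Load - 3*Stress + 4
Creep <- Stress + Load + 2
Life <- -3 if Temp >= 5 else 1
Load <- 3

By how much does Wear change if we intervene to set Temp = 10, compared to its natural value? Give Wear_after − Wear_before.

17

Under do(Temp=10), the mechanism Temp <- -3*Load + 2 is discarded; Temp is fixed at 10.
Strain = -3*Load - 3*Stress + 4  [with Load=3, Stress=4]  = -17
Creep = Stress + Load + 2  [with Stress=4, Load=3]  = 9
Wear = 2*Strain + 2*Creep + Temp  [with Strain=-17, Creep=9, Temp=10]  = -6
Without intervention: Strain = -3*Load - 3*Stress + 4  [with Load=3, Stress=4]  = -17; Temp = -3*Load + 2  [with Load=3]  = -7; Creep = Stress + Load + 2  [with Stress=4, Load=3]  = 9; Wear = 2*Strain + 2*Creep + Temp  [with Strain=-17, Creep=9, Temp=-7]  = -23.
Change = -6 − (-23) = 17.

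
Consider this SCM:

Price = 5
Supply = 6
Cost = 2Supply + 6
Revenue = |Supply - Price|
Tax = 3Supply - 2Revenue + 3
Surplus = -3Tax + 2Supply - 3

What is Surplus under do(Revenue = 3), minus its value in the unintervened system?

12

Under do(Revenue=3), the mechanism Revenue = |Supply - Price| is discarded; Revenue is fixed at 3.
Tax = 3Supply - 2Revenue + 3  [with Supply=6, Revenue=3]  = 15
Surplus = -3Tax + 2Supply - 3  [with Tax=15, Supply=6]  = -36
Without intervention: Revenue = |Supply - Price|  [with Supply=6, Price=5]  = 1; Tax = 3Supply - 2Revenue + 3  [with Supply=6, Revenue=1]  = 19; Surplus = -3Tax + 2Supply - 3  [with Tax=19, Supply=6]  = -48.
Change = -36 − (-48) = 12.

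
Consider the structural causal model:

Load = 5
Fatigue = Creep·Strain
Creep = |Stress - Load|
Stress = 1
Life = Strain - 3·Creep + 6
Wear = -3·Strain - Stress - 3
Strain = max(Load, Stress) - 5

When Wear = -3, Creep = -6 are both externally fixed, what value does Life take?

Setting Wear = -3, Creep = -6 by intervention discards those variables' equations.
Strain = max(Load, Stress) - 5  [with Load=5, Stress=1]  = 0
Life = Strain - 3·Creep + 6  [with Strain=0, Creep=-6]  = 24

24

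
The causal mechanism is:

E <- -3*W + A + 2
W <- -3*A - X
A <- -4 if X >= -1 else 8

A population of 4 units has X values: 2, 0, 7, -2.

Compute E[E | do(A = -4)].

The intervention sets A=-4 in all 4 units regardless of X. Recomputing E per unit gives -32, -38, -17, -44; average -32.75.

-32.75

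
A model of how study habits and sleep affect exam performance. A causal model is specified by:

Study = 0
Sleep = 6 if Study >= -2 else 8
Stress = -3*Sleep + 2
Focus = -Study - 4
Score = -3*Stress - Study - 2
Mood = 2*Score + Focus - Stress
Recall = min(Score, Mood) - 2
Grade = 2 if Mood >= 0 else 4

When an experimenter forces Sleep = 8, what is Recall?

62

Under do(Sleep=8), the mechanism Sleep = 6 if Study >= -2 else 8 is discarded; Sleep is fixed at 8.
Stress = -3*Sleep + 2  [with Sleep=8]  = -22
Focus = -Study - 4  [with Study=0]  = -4
Score = -3*Stress - Study - 2  [with Stress=-22, Study=0]  = 64
Mood = 2*Score + Focus - Stress  [with Score=64, Focus=-4, Stress=-22]  = 146
Recall = min(Score, Mood) - 2  [with Score=64, Mood=146]  = 62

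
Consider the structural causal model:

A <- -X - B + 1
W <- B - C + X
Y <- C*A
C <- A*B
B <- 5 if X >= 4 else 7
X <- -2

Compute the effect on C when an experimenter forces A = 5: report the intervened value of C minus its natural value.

63

The intervention breaks the incoming arrows to A: A <- -X - B + 1 no longer applies, and A = 5.
B = 5 if X >= 4 else 7  [with X=-2]  = 7
C = A*B  [with A=5, B=7]  = 35
Without intervention: B = 5 if X >= 4 else 7  [with X=-2]  = 7; A = -X - B + 1  [with X=-2, B=7]  = -4; C = A*B  [with A=-4, B=7]  = -28.
Change = 35 − (-28) = 63.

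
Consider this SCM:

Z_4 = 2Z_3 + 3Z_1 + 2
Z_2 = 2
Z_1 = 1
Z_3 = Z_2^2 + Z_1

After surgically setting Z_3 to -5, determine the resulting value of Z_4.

The intervention breaks the incoming arrows to Z_3: Z_3 = Z_2^2 + Z_1 no longer applies, and Z_3 = -5.
Z_4 = 2Z_3 + 3Z_1 + 2  [with Z_3=-5, Z_1=1]  = -5

-5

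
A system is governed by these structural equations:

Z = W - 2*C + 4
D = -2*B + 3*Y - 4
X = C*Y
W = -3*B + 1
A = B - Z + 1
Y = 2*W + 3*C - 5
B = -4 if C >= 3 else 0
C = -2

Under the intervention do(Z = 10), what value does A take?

do(Z=10) replaces the equation Z = W - 2*C + 4 with the constant Z = 10.
B = -4 if C >= 3 else 0  [with C=-2]  = 0
A = B - Z + 1  [with B=0, Z=10]  = -9

-9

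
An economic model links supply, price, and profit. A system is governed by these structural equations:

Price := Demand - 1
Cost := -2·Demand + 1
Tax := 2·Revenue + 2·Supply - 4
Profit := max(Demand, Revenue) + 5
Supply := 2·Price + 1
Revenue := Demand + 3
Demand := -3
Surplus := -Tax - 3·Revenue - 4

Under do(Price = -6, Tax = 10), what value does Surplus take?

Setting Price = -6, Tax = 10 by intervention discards those variables' equations.
Revenue = Demand + 3  [with Demand=-3]  = 0
Surplus = -Tax - 3·Revenue - 4  [with Tax=10, Revenue=0]  = -14

-14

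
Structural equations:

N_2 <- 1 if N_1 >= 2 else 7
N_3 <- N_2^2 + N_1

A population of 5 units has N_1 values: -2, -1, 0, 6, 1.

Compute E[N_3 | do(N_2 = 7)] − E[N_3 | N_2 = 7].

1.3

Every unit gets N_2=7 under the intervention. N_3 values become 47, 48, 49, 55, 50; E[N_3|do(N_2=7)] = 49.8.
Conditioning on N_2=7 selects the 4 unit(s) with N_1 ∈ {-2, -1, 0, 1}. Their N_3 values: 47, 48, 49, 50. Mean = 48.5.
Difference = 49.8 − 48.5 = 1.3.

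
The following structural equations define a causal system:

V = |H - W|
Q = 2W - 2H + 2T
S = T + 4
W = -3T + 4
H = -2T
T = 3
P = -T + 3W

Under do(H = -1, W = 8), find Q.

Setting H = -1, W = 8 by intervention discards those variables' equations.
Q = 2W - 2H + 2T  [with W=8, H=-1, T=3]  = 24

24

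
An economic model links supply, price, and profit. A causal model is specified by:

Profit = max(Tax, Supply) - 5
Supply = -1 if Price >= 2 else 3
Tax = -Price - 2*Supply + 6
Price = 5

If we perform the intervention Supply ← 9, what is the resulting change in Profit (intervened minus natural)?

Under do(Supply=9), the mechanism Supply = -1 if Price >= 2 else 3 is discarded; Supply is fixed at 9.
Tax = -Price - 2*Supply + 6  [with Price=5, Supply=9]  = -17
Profit = max(Tax, Supply) - 5  [with Tax=-17, Supply=9]  = 4
Without intervention: Supply = -1 if Price >= 2 else 3  [with Price=5]  = -1; Tax = -Price - 2*Supply + 6  [with Price=5, Supply=-1]  = 3; Profit = max(Tax, Supply) - 5  [with Tax=3, Supply=-1]  = -2.
Change = 4 − (-2) = 6.

6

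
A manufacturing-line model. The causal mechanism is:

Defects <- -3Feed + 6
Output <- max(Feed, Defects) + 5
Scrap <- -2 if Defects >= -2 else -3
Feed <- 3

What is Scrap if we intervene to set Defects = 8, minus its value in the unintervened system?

1

The intervention breaks the incoming arrows to Defects: Defects <- -3Feed + 6 no longer applies, and Defects = 8.
Scrap = -2 if Defects >= -2 else -3  [with Defects=8]  = -2
Without intervention: Defects = -3Feed + 6  [with Feed=3]  = -3; Scrap = -2 if Defects >= -2 else -3  [with Defects=-3]  = -3.
Change = -2 − (-3) = 1.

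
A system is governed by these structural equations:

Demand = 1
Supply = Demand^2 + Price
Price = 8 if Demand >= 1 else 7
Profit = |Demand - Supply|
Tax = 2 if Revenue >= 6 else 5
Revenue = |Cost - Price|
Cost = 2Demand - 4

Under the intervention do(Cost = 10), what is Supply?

Under do(Cost=10), the mechanism Cost = 2Demand - 4 is discarded; Cost is fixed at 10.
Since Supply is not a descendant of the intervened variable, it is unaffected.
Price = 8 if Demand >= 1 else 7  [with Demand=1]  = 8
Supply = Demand^2 + Price  [with Demand=1, Price=8]  = 9

9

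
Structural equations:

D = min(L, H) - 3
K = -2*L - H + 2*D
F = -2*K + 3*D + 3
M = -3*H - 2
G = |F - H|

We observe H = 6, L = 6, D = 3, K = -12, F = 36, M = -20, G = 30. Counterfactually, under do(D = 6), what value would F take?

do(D=6) replaces the equation D = min(L, H) - 3 with the constant D = 6.
K = -2*L - H + 2*D  [with L=6, H=6, D=6]  = -6
F = -2*K + 3*D + 3  [with K=-6, D=6]  = 33

33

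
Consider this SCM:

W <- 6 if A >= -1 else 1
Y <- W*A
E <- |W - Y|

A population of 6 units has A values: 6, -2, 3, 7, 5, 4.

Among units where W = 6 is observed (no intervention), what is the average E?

24

Observing W=6 restricts to units where W's equation naturally yields 6: A ∈ {6, 3, 7, 5, 4}. In that subpopulation E = 30, 12, 36, 24, 18, mean 24.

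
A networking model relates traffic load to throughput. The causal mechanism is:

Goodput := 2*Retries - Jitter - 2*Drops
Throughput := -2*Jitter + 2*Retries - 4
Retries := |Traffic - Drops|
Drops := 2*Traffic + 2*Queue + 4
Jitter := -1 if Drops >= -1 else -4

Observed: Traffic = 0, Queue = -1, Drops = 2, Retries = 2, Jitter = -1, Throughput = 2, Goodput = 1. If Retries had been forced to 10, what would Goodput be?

The intervention breaks the incoming arrows to Retries: Retries := |Traffic - Drops| no longer applies, and Retries = 10.
Drops = 2*Traffic + 2*Queue + 4  [with Traffic=0, Queue=-1]  = 2
Jitter = -1 if Drops >= -1 else -4  [with Drops=2]  = -1
Goodput = 2*Retries - Jitter - 2*Drops  [with Retries=10, Jitter=-1, Drops=2]  = 17

17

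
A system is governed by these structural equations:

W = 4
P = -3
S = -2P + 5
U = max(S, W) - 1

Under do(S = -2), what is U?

The intervention breaks the incoming arrows to S: S = -2P + 5 no longer applies, and S = -2.
U = max(S, W) - 1  [with S=-2, W=4]  = 3

3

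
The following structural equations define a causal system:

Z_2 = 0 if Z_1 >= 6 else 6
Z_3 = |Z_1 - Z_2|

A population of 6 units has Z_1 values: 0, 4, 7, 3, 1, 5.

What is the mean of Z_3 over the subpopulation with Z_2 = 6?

E[Z_3|Z_2=6] averages over only the 5 units with Z_2=6 (Z_1 = 0, 4, 3, 1, 5): Z_3 = 6, 2, 3, 5, 1, mean 3.4.

3.4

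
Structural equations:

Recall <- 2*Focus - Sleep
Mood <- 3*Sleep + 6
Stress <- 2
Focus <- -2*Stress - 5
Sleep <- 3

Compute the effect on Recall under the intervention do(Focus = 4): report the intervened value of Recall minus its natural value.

26

do(Focus=4) replaces the equation Focus <- -2*Stress - 5 with the constant Focus = 4.
Recall = 2*Focus - Sleep  [with Focus=4, Sleep=3]  = 5
Without intervention: Focus = -2*Stress - 5  [with Stress=2]  = -9; Recall = 2*Focus - Sleep  [with Focus=-9, Sleep=3]  = -21.
Change = 5 − (-21) = 26.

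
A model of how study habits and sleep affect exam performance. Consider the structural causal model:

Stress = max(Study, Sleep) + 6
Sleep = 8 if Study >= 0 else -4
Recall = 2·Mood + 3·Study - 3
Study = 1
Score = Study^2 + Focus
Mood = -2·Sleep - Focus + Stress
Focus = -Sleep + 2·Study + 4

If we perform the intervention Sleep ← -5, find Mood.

6

Under do(Sleep=-5), the mechanism Sleep = 8 if Study >= 0 else -4 is discarded; Sleep is fixed at -5.
Stress = max(Study, Sleep) + 6  [with Study=1, Sleep=-5]  = 7
Focus = -Sleep + 2·Study + 4  [with Sleep=-5, Study=1]  = 11
Mood = -2·Sleep - Focus + Stress  [with Sleep=-5, Focus=11, Stress=7]  = 6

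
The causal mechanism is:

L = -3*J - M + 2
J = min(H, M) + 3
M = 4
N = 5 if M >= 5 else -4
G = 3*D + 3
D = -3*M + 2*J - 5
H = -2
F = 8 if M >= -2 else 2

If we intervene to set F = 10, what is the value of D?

The intervention breaks the incoming arrows to F: F = 8 if M >= -2 else 2 no longer applies, and F = 10.
Since D is not a descendant of the intervened variable, it is unaffected.
J = min(H, M) + 3  [with H=-2, M=4]  = 1
D = -3*M + 2*J - 5  [with M=4, J=1]  = -15

-15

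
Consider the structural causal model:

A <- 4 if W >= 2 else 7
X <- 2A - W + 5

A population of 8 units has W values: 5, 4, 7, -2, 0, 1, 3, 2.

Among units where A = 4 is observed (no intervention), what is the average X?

Conditioning on A=4 selects the 5 unit(s) with W ∈ {5, 4, 7, 3, 2}. Their X values: 8, 9, 6, 10, 11. Mean = 8.8.

8.8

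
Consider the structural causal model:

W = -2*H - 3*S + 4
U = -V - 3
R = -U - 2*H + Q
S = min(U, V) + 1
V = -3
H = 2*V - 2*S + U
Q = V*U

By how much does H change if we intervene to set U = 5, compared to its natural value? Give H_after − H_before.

Under do(U=5), the mechanism U = -V - 3 is discarded; U is fixed at 5.
S = min(U, V) + 1  [with U=5, V=-3]  = -2
H = 2*V - 2*S + U  [with V=-3, S=-2, U=5]  = 3
Without intervention: U = -V - 3  [with V=-3]  = 0; S = min(U, V) + 1  [with U=0, V=-3]  = -2; H = 2*V - 2*S + U  [with V=-3, S=-2, U=0]  = -2.
Change = 3 − (-2) = 5.

5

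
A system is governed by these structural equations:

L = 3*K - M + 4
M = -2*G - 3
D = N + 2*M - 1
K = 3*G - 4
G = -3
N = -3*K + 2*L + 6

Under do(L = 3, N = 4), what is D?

9

The joint intervention fixes L = 3, N = 4, removing each variable's own equation.
M = -2*G - 3  [with G=-3]  = 3
D = N + 2*M - 1  [with N=4, M=3]  = 9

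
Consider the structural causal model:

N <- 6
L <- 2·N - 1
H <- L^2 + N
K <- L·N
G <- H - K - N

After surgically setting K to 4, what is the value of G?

117

Intervening sets K = 4 and removes its equation (K <- L·N).
L = 2·N - 1  [with N=6]  = 11
H = L^2 + N  [with L=11, N=6]  = 127
G = H - K - N  [with H=127, K=4, N=6]  = 117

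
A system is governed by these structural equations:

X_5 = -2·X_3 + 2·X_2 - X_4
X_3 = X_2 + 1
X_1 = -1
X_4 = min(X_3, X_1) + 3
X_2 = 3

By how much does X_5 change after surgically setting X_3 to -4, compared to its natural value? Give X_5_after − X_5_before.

19

do(X_3=-4) replaces the equation X_3 = X_2 + 1 with the constant X_3 = -4.
X_4 = min(X_3, X_1) + 3  [with X_3=-4, X_1=-1]  = -1
X_5 = -2·X_3 + 2·X_2 - X_4  [with X_3=-4, X_2=3, X_4=-1]  = 15
Without intervention: X_3 = X_2 + 1  [with X_2=3]  = 4; X_4 = min(X_3, X_1) + 3  [with X_3=4, X_1=-1]  = 2; X_5 = -2·X_3 + 2·X_2 - X_4  [with X_3=4, X_2=3, X_4=2]  = -4.
Change = 15 − (-4) = 19.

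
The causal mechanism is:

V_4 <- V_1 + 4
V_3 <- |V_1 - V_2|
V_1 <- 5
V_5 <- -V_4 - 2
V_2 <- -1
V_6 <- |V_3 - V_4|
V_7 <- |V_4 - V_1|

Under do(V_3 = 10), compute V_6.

1

The intervention breaks the incoming arrows to V_3: V_3 <- |V_1 - V_2| no longer applies, and V_3 = 10.
V_4 = V_1 + 4  [with V_1=5]  = 9
V_6 = |V_3 - V_4|  [with V_3=10, V_4=9]  = 1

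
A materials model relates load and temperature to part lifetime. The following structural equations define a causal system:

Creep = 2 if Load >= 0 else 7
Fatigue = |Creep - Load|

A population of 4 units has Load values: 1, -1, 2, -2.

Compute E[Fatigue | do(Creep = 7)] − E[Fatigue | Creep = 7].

The intervention sets Creep=7 in all 4 units regardless of Load. Recomputing Fatigue per unit gives 6, 8, 5, 9; average 7.
E[Fatigue|Creep=7] averages over only the 2 units with Creep=7 (Load = -1, -2): Fatigue = 8, 9, mean 8.5.
Difference = 7 − 8.5 = -1.5.

-1.5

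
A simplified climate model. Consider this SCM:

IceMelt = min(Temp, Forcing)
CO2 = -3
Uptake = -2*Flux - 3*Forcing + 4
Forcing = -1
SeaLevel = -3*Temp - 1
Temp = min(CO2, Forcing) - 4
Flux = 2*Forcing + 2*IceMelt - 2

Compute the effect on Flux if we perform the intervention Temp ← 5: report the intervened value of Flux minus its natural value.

The intervention breaks the incoming arrows to Temp: Temp = min(CO2, Forcing) - 4 no longer applies, and Temp = 5.
IceMelt = min(Temp, Forcing)  [with Temp=5, Forcing=-1]  = -1
Flux = 2*Forcing + 2*IceMelt - 2  [with Forcing=-1, IceMelt=-1]  = -6
Without intervention: Temp = min(CO2, Forcing) - 4  [with CO2=-3, Forcing=-1]  = -7; IceMelt = min(Temp, Forcing)  [with Temp=-7, Forcing=-1]  = -7; Flux = 2*Forcing + 2*IceMelt - 2  [with Forcing=-1, IceMelt=-7]  = -18.
Change = -6 − (-18) = 12.

12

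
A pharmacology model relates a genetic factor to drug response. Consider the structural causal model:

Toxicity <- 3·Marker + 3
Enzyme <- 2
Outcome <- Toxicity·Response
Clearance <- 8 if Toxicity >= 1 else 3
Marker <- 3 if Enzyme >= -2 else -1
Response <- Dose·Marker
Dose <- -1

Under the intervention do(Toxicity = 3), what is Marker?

3

do(Toxicity=3) replaces the equation Toxicity <- 3·Marker + 3 with the constant Toxicity = 3.
Marker is not downstream of the intervention, so its value is determined by the original equations.
Marker = 3 if Enzyme >= -2 else -1  [with Enzyme=2]  = 3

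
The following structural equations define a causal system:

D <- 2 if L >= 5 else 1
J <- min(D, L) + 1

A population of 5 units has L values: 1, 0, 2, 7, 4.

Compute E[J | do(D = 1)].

Under do(D=1), D's equation is replaced by D=1 for every unit. Per-unit J: 2, 1, 2, 2, 2. Mean = 1.8.

1.8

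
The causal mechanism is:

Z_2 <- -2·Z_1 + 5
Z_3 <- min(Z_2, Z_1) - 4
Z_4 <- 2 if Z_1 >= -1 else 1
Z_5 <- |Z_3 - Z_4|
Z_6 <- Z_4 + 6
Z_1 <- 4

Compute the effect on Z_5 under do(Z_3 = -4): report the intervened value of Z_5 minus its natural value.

do(Z_3=-4) replaces the equation Z_3 <- min(Z_2, Z_1) - 4 with the constant Z_3 = -4.
Z_4 = 2 if Z_1 >= -1 else 1  [with Z_1=4]  = 2
Z_5 = |Z_3 - Z_4|  [with Z_3=-4, Z_4=2]  = 6
Without intervention: Z_2 = -2·Z_1 + 5  [with Z_1=4]  = -3; Z_3 = min(Z_2, Z_1) - 4  [with Z_2=-3, Z_1=4]  = -7; Z_4 = 2 if Z_1 >= -1 else 1  [with Z_1=4]  = 2; Z_5 = |Z_3 - Z_4|  [with Z_3=-7, Z_4=2]  = 9.
Change = 6 − 9 = -3.

-3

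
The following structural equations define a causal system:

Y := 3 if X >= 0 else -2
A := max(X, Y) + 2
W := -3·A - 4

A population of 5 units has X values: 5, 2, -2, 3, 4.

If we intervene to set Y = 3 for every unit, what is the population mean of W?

-20.8

The intervention sets Y=3 in all 5 units regardless of X. Recomputing W per unit gives -25, -19, -19, -19, -22; average -20.8.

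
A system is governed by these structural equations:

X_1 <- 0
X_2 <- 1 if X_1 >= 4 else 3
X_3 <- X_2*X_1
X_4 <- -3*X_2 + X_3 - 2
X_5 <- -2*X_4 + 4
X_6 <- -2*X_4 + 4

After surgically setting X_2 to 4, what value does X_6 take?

Under do(X_2=4), the mechanism X_2 <- 1 if X_1 >= 4 else 3 is discarded; X_2 is fixed at 4.
X_3 = X_2*X_1  [with X_2=4, X_1=0]  = 0
X_4 = -3*X_2 + X_3 - 2  [with X_2=4, X_3=0]  = -14
X_6 = -2*X_4 + 4  [with X_4=-14]  = 32

32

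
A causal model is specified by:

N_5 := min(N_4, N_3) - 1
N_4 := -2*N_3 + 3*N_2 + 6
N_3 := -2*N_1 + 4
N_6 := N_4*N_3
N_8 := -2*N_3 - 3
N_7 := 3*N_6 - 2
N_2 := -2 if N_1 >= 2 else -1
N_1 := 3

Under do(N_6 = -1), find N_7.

-5

Intervening sets N_6 = -1 and removes its equation (N_6 := N_4*N_3).
N_7 = 3*N_6 - 2  [with N_6=-1]  = -5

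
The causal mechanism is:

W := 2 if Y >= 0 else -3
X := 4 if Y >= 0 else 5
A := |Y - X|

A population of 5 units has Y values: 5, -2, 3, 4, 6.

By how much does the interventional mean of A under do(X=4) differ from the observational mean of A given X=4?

1

do(X=4) breaks X's dependence on Y. With X=4 fixed, A across the units is 1, 6, 1, 0, 2, mean 2.
Observing X=4 restricts to units where X's equation naturally yields 4: Y ∈ {5, 3, 4, 6}. In that subpopulation A = 1, 1, 0, 2, mean 1.
Difference = 2 − 1 = 1.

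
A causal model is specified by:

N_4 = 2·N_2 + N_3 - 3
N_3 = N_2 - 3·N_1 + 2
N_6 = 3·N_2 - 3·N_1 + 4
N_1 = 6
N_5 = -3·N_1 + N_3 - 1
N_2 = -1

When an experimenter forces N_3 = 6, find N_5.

do(N_3=6) replaces the equation N_3 = N_2 - 3·N_1 + 2 with the constant N_3 = 6.
N_5 = -3·N_1 + N_3 - 1  [with N_1=6, N_3=6]  = -13

-13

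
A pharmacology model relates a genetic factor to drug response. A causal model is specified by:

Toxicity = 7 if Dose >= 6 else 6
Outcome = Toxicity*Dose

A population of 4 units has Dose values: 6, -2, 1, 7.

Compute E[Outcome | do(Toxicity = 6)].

18

Every unit gets Toxicity=6 under the intervention. Outcome values become 36, -12, 6, 42; E[Outcome|do(Toxicity=6)] = 18.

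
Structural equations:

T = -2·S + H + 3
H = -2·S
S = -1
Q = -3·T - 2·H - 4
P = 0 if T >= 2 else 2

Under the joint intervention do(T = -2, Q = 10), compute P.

Setting T = -2, Q = 10 by intervention discards those variables' equations.
P = 0 if T >= 2 else 2  [with T=-2]  = 2

2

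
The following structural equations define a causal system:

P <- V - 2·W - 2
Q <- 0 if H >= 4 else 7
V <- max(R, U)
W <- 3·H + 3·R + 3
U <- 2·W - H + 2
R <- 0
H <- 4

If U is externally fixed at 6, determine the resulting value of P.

-26

The intervention breaks the incoming arrows to U: U <- 2·W - H + 2 no longer applies, and U = 6.
W = 3·H + 3·R + 3  [with H=4, R=0]  = 15
V = max(R, U)  [with R=0, U=6]  = 6
P = V - 2·W - 2  [with V=6, W=15]  = -26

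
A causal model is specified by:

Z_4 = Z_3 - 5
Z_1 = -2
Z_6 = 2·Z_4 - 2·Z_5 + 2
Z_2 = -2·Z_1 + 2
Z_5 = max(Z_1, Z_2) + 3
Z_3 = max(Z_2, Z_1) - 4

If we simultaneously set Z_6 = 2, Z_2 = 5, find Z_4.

-4

Under do(Z_6 = 2, Z_2 = 5), each intervened variable's structural equation is replaced by its fixed value.
Z_3 = max(Z_2, Z_1) - 4  [with Z_2=5, Z_1=-2]  = 1
Z_4 = Z_3 - 5  [with Z_3=1]  = -4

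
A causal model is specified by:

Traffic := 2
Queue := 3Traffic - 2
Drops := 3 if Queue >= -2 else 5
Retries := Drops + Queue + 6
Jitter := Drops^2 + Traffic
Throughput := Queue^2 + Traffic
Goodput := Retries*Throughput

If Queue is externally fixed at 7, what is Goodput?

Under do(Queue=7), the mechanism Queue := 3Traffic - 2 is discarded; Queue is fixed at 7.
Drops = 3 if Queue >= -2 else 5  [with Queue=7]  = 3
Retries = Drops + Queue + 6  [with Drops=3, Queue=7]  = 16
Throughput = Queue^2 + Traffic  [with Queue=7, Traffic=2]  = 51
Goodput = Retries*Throughput  [with Retries=16, Throughput=51]  = 816

816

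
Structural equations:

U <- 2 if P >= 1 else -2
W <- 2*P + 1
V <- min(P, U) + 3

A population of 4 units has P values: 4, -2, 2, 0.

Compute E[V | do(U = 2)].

3.5

Under do(U=2), U's equation is replaced by U=2 for every unit. Per-unit V: 5, 1, 5, 3. Mean = 3.5.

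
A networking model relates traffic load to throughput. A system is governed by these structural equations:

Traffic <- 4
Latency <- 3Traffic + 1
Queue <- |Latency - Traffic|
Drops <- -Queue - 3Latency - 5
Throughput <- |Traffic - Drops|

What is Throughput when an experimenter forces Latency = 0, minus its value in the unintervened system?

-44

do(Latency=0) replaces the equation Latency <- 3Traffic + 1 with the constant Latency = 0.
Queue = |Latency - Traffic|  [with Latency=0, Traffic=4]  = 4
Drops = -Queue - 3Latency - 5  [with Queue=4, Latency=0]  = -9
Throughput = |Traffic - Drops|  [with Traffic=4, Drops=-9]  = 13
Without intervention: Latency = 3Traffic + 1  [with Traffic=4]  = 13; Queue = |Latency - Traffic|  [with Latency=13, Traffic=4]  = 9; Drops = -Queue - 3Latency - 5  [with Queue=9, Latency=13]  = -53; Throughput = |Traffic - Drops|  [with Traffic=4, Drops=-53]  = 57.
Change = 13 − 57 = -44.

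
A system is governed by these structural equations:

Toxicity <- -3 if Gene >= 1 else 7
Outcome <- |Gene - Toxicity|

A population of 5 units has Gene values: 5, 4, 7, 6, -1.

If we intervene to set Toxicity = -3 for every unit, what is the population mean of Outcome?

7.2

Under do(Toxicity=-3), Toxicity's equation is replaced by Toxicity=-3 for every unit. Per-unit Outcome: 8, 7, 10, 9, 2. Mean = 7.2.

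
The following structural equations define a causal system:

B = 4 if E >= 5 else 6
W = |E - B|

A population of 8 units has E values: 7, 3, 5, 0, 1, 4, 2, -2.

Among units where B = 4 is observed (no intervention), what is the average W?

Conditioning on B=4 selects the 2 unit(s) with E ∈ {7, 5}. Their W values: 3, 1. Mean = 2.

2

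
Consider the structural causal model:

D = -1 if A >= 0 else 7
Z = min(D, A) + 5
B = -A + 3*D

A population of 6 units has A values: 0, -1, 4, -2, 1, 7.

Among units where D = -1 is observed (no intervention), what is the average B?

-6

E[B|D=-1] averages over only the 4 units with D=-1 (A = 0, 4, 1, 7): B = -3, -7, -4, -10, mean -6.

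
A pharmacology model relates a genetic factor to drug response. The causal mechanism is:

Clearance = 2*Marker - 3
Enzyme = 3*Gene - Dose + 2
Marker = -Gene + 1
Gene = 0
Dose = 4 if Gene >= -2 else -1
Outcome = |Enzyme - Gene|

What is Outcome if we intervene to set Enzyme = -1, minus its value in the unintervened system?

The intervention breaks the incoming arrows to Enzyme: Enzyme = 3*Gene - Dose + 2 no longer applies, and Enzyme = -1.
Outcome = |Enzyme - Gene|  [with Enzyme=-1, Gene=0]  = 1
Without intervention: Dose = 4 if Gene >= -2 else -1  [with Gene=0]  = 4; Enzyme = 3*Gene - Dose + 2  [with Gene=0, Dose=4]  = -2; Outcome = |Enzyme - Gene|  [with Enzyme=-2, Gene=0]  = 2.
Change = 1 − 2 = -1.

-1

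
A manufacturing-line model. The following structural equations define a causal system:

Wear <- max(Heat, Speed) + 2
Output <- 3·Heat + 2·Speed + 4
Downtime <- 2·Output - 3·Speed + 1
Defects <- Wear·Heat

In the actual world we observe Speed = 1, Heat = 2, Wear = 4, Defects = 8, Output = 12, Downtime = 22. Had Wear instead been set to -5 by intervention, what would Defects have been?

-10

The intervention breaks the incoming arrows to Wear: Wear <- max(Heat, Speed) + 2 no longer applies, and Wear = -5.
Defects = Wear·Heat  [with Wear=-5, Heat=2]  = -10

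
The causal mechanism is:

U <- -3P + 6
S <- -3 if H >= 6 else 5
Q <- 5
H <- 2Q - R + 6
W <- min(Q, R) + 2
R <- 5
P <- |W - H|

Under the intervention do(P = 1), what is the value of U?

Intervening sets P = 1 and removes its equation (P <- |W - H|).
U = -3P + 6  [with P=1]  = 3

3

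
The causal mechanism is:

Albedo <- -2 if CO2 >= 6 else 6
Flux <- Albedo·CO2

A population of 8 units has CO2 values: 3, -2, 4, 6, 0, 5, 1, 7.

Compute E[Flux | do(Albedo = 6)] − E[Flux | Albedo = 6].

7

Under do(Albedo=6), Albedo's equation is replaced by Albedo=6 for every unit. Per-unit Flux: 18, -12, 24, 36, 0, 30, 6, 42. Mean = 18.
E[Flux|Albedo=6] averages over only the 6 units with Albedo=6 (CO2 = 3, -2, 4, 0, 5, 1): Flux = 18, -12, 24, 0, 30, 6, mean 11.
Difference = 18 − 11 = 7.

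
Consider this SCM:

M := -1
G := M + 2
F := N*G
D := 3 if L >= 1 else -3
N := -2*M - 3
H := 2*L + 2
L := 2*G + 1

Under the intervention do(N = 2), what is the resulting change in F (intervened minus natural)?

Under do(N=2), the mechanism N := -2*M - 3 is discarded; N is fixed at 2.
G = M + 2  [with M=-1]  = 1
F = N*G  [with N=2, G=1]  = 2
Without intervention: G = M + 2  [with M=-1]  = 1; N = -2*M - 3  [with M=-1]  = -1; F = N*G  [with N=-1, G=1]  = -1.
Change = 2 − (-1) = 3.

3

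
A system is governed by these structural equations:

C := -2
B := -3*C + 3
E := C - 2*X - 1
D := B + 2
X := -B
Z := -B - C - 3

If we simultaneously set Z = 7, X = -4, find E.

Under do(Z = 7, X = -4), each intervened variable's structural equation is replaced by its fixed value.
E = C - 2*X - 1  [with C=-2, X=-4]  = 5

5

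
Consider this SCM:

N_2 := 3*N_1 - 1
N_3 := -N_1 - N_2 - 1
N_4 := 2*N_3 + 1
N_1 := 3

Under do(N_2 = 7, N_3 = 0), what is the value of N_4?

1

Setting N_2 = 7, N_3 = 0 by intervention discards those variables' equations.
N_4 = 2*N_3 + 1  [with N_3=0]  = 1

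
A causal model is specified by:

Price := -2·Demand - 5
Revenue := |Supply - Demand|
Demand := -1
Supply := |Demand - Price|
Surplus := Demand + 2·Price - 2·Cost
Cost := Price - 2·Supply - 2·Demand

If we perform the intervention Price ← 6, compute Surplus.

Under do(Price=6), the mechanism Price := -2·Demand - 5 is discarded; Price is fixed at 6.
Supply = |Demand - Price|  [with Demand=-1, Price=6]  = 7
Cost = Price - 2·Supply - 2·Demand  [with Price=6, Supply=7, Demand=-1]  = -6
Surplus = Demand + 2·Price - 2·Cost  [with Demand=-1, Price=6, Cost=-6]  = 23

23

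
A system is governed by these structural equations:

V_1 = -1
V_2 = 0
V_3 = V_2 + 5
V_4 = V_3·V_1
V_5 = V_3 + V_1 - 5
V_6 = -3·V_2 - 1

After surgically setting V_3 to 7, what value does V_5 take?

1

do(V_3=7) replaces the equation V_3 = V_2 + 5 with the constant V_3 = 7.
V_5 = V_3 + V_1 - 5  [with V_3=7, V_1=-1]  = 1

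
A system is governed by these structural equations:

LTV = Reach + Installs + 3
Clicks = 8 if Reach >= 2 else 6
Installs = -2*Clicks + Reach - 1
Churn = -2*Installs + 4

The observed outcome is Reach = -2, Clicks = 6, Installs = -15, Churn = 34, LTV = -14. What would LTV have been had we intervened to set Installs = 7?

8

do(Installs=7) replaces the equation Installs = -2*Clicks + Reach - 1 with the constant Installs = 7.
LTV = Reach + Installs + 3  [with Reach=-2, Installs=7]  = 8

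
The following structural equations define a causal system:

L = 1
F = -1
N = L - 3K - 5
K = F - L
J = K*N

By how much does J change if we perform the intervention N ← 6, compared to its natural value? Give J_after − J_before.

Intervening sets N = 6 and removes its equation (N = L - 3K - 5).
K = F - L  [with F=-1, L=1]  = -2
J = K*N  [with K=-2, N=6]  = -12
Without intervention: K = F - L  [with F=-1, L=1]  = -2; N = L - 3K - 5  [with L=1, K=-2]  = 2; J = K*N  [with K=-2, N=2]  = -4.
Change = -12 − (-4) = -8.

-8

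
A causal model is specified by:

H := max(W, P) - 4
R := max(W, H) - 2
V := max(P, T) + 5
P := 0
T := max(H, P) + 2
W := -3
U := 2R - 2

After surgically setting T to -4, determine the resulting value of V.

Intervening sets T = -4 and removes its equation (T := max(H, P) + 2).
V = max(P, T) + 5  [with P=0, T=-4]  = 5

5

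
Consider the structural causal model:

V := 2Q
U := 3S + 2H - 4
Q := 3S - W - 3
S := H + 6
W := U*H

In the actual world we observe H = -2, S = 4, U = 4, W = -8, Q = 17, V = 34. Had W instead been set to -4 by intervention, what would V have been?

26

Under do(W=-4), the mechanism W := U*H is discarded; W is fixed at -4.
S = H + 6  [with H=-2]  = 4
Q = 3S - W - 3  [with S=4, W=-4]  = 13
V = 2Q  [with Q=13]  = 26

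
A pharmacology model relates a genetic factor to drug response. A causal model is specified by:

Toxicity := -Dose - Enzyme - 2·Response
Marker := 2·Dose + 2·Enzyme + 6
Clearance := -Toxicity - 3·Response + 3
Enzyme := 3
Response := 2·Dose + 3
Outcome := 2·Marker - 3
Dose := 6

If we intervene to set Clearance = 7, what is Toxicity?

-39

do(Clearance=7) replaces the equation Clearance := -Toxicity - 3·Response + 3 with the constant Clearance = 7.
Since Toxicity is not a descendant of the intervened variable, it is unaffected.
Response = 2·Dose + 3  [with Dose=6]  = 15
Toxicity = -Dose - Enzyme - 2·Response  [with Dose=6, Enzyme=3, Response=15]  = -39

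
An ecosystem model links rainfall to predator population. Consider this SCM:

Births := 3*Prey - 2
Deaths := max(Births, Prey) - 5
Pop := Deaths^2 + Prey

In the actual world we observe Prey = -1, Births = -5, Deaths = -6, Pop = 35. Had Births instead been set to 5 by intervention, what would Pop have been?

-1

Under do(Births=5), the mechanism Births := 3*Prey - 2 is discarded; Births is fixed at 5.
Deaths = max(Births, Prey) - 5  [with Births=5, Prey=-1]  = 0
Pop = Deaths^2 + Prey  [with Deaths=0, Prey=-1]  = -1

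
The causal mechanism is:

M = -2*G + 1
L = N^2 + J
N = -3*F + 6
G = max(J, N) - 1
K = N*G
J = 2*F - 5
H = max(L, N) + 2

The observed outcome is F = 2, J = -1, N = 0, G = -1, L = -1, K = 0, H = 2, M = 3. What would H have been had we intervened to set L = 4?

6

Under do(L=4), the mechanism L = N^2 + J is discarded; L is fixed at 4.
N = -3*F + 6  [with F=2]  = 0
H = max(L, N) + 2  [with L=4, N=0]  = 6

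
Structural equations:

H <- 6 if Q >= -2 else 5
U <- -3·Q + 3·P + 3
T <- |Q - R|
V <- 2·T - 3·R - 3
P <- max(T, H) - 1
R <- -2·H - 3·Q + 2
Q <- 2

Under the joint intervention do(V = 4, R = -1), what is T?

3

Under do(V = 4, R = -1), each intervened variable's structural equation is replaced by its fixed value.
T = |Q - R|  [with Q=2, R=-1]  = 3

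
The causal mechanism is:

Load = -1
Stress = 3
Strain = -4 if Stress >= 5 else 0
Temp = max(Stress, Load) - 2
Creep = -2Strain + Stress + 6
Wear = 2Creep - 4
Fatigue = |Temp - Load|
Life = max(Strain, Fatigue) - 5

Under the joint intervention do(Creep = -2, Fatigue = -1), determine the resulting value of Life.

-5

Under do(Creep = -2, Fatigue = -1), each intervened variable's structural equation is replaced by its fixed value.
Strain = -4 if Stress >= 5 else 0  [with Stress=3]  = 0
Life = max(Strain, Fatigue) - 5  [with Strain=0, Fatigue=-1]  = -5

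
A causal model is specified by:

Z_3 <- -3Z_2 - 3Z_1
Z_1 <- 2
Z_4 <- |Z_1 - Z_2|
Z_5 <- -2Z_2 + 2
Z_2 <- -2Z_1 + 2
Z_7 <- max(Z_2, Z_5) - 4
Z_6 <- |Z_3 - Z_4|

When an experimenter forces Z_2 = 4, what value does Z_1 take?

2

Under do(Z_2=4), the mechanism Z_2 <- -2Z_1 + 2 is discarded; Z_2 is fixed at 4.
Z_1 is not downstream of the intervention, so its value is determined by the original equations.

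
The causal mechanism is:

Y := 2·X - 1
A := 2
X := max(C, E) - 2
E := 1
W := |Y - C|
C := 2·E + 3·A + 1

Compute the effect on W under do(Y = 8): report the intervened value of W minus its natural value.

The intervention breaks the incoming arrows to Y: Y := 2·X - 1 no longer applies, and Y = 8.
C = 2·E + 3·A + 1  [with E=1, A=2]  = 9
W = |Y - C|  [with Y=8, C=9]  = 1
Without intervention: C = 2·E + 3·A + 1  [with E=1, A=2]  = 9; X = max(C, E) - 2  [with C=9, E=1]  = 7; Y = 2·X - 1  [with X=7]  = 13; W = |Y - C|  [with Y=13, C=9]  = 4.
Change = 1 − 4 = -3.

-3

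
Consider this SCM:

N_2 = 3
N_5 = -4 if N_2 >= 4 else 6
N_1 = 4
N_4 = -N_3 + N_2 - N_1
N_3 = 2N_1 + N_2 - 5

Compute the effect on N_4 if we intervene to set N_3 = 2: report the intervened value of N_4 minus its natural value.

The intervention breaks the incoming arrows to N_3: N_3 = 2N_1 + N_2 - 5 no longer applies, and N_3 = 2.
N_4 = -N_3 + N_2 - N_1  [with N_3=2, N_2=3, N_1=4]  = -3
Without intervention: N_3 = 2N_1 + N_2 - 5  [with N_1=4, N_2=3]  = 6; N_4 = -N_3 + N_2 - N_1  [with N_3=6, N_2=3, N_1=4]  = -7.
Change = -3 − (-7) = 4.

4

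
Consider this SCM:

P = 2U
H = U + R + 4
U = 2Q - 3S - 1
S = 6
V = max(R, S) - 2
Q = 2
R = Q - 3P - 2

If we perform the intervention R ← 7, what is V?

The intervention breaks the incoming arrows to R: R = Q - 3P - 2 no longer applies, and R = 7.
V = max(R, S) - 2  [with R=7, S=6]  = 5

5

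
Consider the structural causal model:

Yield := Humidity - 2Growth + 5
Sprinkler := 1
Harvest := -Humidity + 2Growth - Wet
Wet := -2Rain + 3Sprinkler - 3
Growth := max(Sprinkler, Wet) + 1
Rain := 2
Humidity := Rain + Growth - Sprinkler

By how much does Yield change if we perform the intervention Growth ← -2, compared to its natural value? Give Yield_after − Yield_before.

Under do(Growth=-2), the mechanism Growth := max(Sprinkler, Wet) + 1 is discarded; Growth is fixed at -2.
Humidity = Rain + Growth - Sprinkler  [with Rain=2, Growth=-2, Sprinkler=1]  = -1
Yield = Humidity - 2Growth + 5  [with Humidity=-1, Growth=-2]  = 8
Without intervention: Wet = -2Rain + 3Sprinkler - 3  [with Rain=2, Sprinkler=1]  = -4; Growth = max(Sprinkler, Wet) + 1  [with Sprinkler=1, Wet=-4]  = 2; Humidity = Rain + Growth - Sprinkler  [with Rain=2, Growth=2, Sprinkler=1]  = 3; Yield = Humidity - 2Growth + 5  [with Humidity=3, Growth=2]  = 4.
Change = 8 − 4 = 4.

4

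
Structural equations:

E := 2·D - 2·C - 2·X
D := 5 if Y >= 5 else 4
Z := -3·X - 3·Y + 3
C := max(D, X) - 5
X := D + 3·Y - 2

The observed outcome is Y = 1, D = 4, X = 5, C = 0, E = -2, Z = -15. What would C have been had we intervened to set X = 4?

The intervention breaks the incoming arrows to X: X := D + 3·Y - 2 no longer applies, and X = 4.
D = 5 if Y >= 5 else 4  [with Y=1]  = 4
C = max(D, X) - 5  [with D=4, X=4]  = -1

-1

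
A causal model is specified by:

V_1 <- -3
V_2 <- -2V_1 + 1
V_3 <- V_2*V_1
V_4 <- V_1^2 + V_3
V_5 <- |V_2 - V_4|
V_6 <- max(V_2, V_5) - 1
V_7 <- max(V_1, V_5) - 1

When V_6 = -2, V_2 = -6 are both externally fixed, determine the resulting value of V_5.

The joint intervention fixes V_6 = -2, V_2 = -6, removing each variable's own equation.
V_3 = V_2*V_1  [with V_2=-6, V_1=-3]  = 18
V_4 = V_1^2 + V_3  [with V_1=-3, V_3=18]  = 27
V_5 = |V_2 - V_4|  [with V_2=-6, V_4=27]  = 33

33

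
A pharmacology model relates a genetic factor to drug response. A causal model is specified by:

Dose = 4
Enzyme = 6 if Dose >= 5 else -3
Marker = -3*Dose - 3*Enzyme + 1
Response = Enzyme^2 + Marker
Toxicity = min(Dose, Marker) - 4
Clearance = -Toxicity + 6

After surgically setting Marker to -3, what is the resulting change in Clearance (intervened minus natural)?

The intervention breaks the incoming arrows to Marker: Marker = -3*Dose - 3*Enzyme + 1 no longer applies, and Marker = -3.
Toxicity = min(Dose, Marker) - 4  [with Dose=4, Marker=-3]  = -7
Clearance = -Toxicity + 6  [with Toxicity=-7]  = 13
Without intervention: Enzyme = 6 if Dose >= 5 else -3  [with Dose=4]  = -3; Marker = -3*Dose - 3*Enzyme + 1  [with Dose=4, Enzyme=-3]  = -2; Toxicity = min(Dose, Marker) - 4  [with Dose=4, Marker=-2]  = -6; Clearance = -Toxicity + 6  [with Toxicity=-6]  = 12.
Change = 13 − 12 = 1.

1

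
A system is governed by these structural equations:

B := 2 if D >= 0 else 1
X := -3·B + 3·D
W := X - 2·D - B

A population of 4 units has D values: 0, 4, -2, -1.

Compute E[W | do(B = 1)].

Every unit gets B=1 under the intervention. W values become -4, 0, -6, -5; E[W|do(B=1)] = -3.75.

-3.75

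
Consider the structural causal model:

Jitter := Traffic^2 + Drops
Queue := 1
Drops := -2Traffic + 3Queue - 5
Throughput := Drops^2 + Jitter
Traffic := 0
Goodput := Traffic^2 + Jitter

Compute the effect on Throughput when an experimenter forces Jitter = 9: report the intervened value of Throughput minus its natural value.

11

Intervening sets Jitter = 9 and removes its equation (Jitter := Traffic^2 + Drops).
Drops = -2Traffic + 3Queue - 5  [with Traffic=0, Queue=1]  = -2
Throughput = Drops^2 + Jitter  [with Drops=-2, Jitter=9]  = 13
Without intervention: Drops = -2Traffic + 3Queue - 5  [with Traffic=0, Queue=1]  = -2; Jitter = Traffic^2 + Drops  [with Traffic=0, Drops=-2]  = -2; Throughput = Drops^2 + Jitter  [with Drops=-2, Jitter=-2]  = 2.
Change = 13 − 2 = 11.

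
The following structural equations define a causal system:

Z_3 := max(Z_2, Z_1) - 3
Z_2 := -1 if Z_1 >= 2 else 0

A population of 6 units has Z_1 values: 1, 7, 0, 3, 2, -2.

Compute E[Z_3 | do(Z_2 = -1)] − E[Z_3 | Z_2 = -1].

The intervention sets Z_2=-1 in all 6 units regardless of Z_1. Recomputing Z_3 per unit gives -2, 4, -3, 0, -1, -4; average -1.
Conditioning on Z_2=-1 selects the 3 unit(s) with Z_1 ∈ {7, 3, 2}. Their Z_3 values: 4, 0, -1. Mean = 1.
Difference = -1 − 1 = -2.

-2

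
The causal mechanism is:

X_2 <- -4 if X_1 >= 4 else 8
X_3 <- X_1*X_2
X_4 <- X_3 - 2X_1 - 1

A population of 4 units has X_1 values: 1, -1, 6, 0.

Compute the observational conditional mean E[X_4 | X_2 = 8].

E[X_4|X_2=8] averages over only the 3 units with X_2=8 (X_1 = 1, -1, 0): X_4 = 5, -7, -1, mean -1.

-1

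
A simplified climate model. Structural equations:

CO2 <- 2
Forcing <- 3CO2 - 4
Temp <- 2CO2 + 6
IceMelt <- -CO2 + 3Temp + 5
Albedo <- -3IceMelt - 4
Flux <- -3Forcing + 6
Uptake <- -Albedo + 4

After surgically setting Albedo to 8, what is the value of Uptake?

-4

Under do(Albedo=8), the mechanism Albedo <- -3IceMelt - 4 is discarded; Albedo is fixed at 8.
Uptake = -Albedo + 4  [with Albedo=8]  = -4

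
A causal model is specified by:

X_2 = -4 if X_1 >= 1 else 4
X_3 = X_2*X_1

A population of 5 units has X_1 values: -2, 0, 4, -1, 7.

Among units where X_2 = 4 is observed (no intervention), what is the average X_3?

-4

Observing X_2=4 restricts to units where X_2's equation naturally yields 4: X_1 ∈ {-2, 0, -1}. In that subpopulation X_3 = -8, 0, -4, mean -4.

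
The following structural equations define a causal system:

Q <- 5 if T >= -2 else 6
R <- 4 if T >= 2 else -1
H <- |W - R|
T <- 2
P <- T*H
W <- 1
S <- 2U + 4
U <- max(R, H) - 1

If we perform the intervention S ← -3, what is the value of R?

Intervening sets S = -3 and removes its equation (S <- 2U + 4).
R is not downstream of the intervention, so its value is determined by the original equations.
R = 4 if T >= 2 else -1  [with T=2]  = 4

4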